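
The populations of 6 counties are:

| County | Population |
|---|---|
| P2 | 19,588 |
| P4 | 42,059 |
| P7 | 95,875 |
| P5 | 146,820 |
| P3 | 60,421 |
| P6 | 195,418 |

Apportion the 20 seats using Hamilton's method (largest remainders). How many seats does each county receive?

P2 1; P4 2; P7 3; P5 5; P3 2; P6 7

Total 560181; standard divisor 560181/20 ≈ 28009.05.
Standard quotas: P2 0.6993, P4 1.5016, P7 3.4230, P5 5.2419, P3 2.1572, P6 6.9770.
Lower quotas: P2 0, P4 1, P7 3, P5 5, P3 2, P6 6 (sum 17, leaving 3 seats).
Remainders in descending order: P6 0.9770, P2 0.6993, P4 0.5016, P7 0.4230, P5 0.2419, P3 0.1572.
The surplus seats go to P6, P2, P4.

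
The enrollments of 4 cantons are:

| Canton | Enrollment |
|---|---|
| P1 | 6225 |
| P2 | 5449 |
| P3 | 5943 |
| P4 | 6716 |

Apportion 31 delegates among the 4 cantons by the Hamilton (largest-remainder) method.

P1 8, P2 7, P3 8, P4 8

Total 24333; standard divisor 24333/31 ≈ 784.935.
Standard quotas: P1 7.9306, P2 6.9420, P3 7.5713, P4 8.5561.
Lower quotas: P1 7, P2 6, P3 7, P4 8 (sum 28, leaving 3 seats).
Remainders in descending order: P2 0.9420, P1 0.9306, P3 0.5713, P4 0.5561.
The surplus seats go to P2, P1, P3.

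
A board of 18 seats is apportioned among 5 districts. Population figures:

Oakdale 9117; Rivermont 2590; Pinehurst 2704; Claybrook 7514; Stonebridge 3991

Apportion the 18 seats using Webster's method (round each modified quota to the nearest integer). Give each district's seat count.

Standard divisor 25916/18 ≈ 1439.778; standard quotas: Oakdale 6.332, Rivermont 1.799, Pinehurst 1.878, Claybrook 5.219, Stonebridge 2.772.
Rounding to the nearest integer gives Oakdale 6, Rivermont 2, Pinehurst 2, Claybrook 5, Stonebridge 3 — total 18, matching the house size, so no adjustment is needed.

Oakdale=6, Rivermont=2, Pinehurst=2, Claybrook=5, Stonebridge=3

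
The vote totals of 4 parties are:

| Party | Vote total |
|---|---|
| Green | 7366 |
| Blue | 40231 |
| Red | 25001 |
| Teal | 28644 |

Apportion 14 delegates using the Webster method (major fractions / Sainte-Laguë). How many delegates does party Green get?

Standard divisor 101242/14 ≈ 7231.571; standard quotas: Green 1.019, Blue 5.563, Red 3.457, Teal 3.961.
Rounding to the nearest integer gives Green 1, Blue 6, Red 3, Teal 4 — total 14, matching the house size, so no adjustment is needed.
Green receives 1.

1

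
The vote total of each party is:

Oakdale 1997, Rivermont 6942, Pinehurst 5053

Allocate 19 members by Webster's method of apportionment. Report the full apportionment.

Standard divisor 13992/19 ≈ 736.421; standard quotas: Oakdale 2.712, Rivermont 9.427, Pinehurst 6.862.
Rounding to the nearest integer gives Oakdale 3, Rivermont 9, Pinehurst 7 — total 19, matching the house size, so no adjustment is needed.

Oakdale 3, Rivermont 9, Pinehurst 7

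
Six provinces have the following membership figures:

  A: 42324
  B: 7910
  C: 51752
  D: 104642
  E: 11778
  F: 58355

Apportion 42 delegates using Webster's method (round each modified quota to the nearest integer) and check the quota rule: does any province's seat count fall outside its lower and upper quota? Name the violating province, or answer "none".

Standard quotas: A 6.423, B 1.200, C 7.854, D 15.880, E 1.787, F 8.856.
Webster allocation: A 6, B 1, C 8, D 16, E 2, F 9.
Every allocation lies between the lower and upper quota.

none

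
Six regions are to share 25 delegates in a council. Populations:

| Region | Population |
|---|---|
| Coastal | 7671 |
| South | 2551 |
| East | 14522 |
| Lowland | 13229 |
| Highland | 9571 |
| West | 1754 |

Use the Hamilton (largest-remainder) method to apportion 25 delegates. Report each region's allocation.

Coastal=4; South=1; East=7; Lowland=7; Highland=5; West=1

The standard divisor is 49298/25 ≈ 1971.92.
Standard quotas: Coastal 3.8901, South 1.2937, East 7.3644, Lowland 6.7087, Highland 4.8536, West 0.8895.
Lower quotas: Coastal 3, South 1, East 7, Lowland 6, Highland 4, West 0 (sum 21, leaving 4 seats).
Remainders in descending order: Coastal 0.8901, West 0.8895, Highland 0.8536, Lowland 0.7087, East 0.3644, South 0.2937.
Largest remainders: Coastal, West, Highland, Lowland receive the extra seats.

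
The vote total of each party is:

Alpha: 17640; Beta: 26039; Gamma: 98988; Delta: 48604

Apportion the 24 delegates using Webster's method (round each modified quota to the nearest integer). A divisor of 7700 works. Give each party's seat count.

With modified divisor 7700: modified quotas Alpha 2.291, Beta 3.382, Gamma 12.856, Delta 6.312.
Rounding to the nearest integer: Alpha 2, Beta 3, Gamma 13, Delta 6 (total 24).

Alpha: 2, Beta: 3, Gamma: 13, Delta: 6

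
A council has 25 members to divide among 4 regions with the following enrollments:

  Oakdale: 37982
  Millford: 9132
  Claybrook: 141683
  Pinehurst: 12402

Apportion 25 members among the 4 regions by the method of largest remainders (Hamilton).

The standard divisor is 201199/25 ≈ 8047.96.
Standard quotas: Oakdale 4.7195, Millford 1.1347, Claybrook 17.6048, Pinehurst 1.5410.
Lower quotas: Oakdale 4, Millford 1, Claybrook 17, Pinehurst 1 (sum 23, leaving 2 seats).
Remainders in descending order: Oakdale 0.7195, Claybrook 0.6048, Pinehurst 0.5410, Millford 0.1347.
The surplus seats go to Oakdale, Claybrook.

Oakdale: 5, Millford: 1, Claybrook: 18, Pinehurst: 1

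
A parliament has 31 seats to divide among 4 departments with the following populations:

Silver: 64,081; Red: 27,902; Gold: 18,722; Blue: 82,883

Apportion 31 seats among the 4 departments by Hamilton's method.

Silver: 10; Red: 5; Gold: 3; Blue: 13

Standard divisor: 193588 ÷ 31 ≈ 6244.774.
Standard quotas: Silver 10.2615, Red 4.4681, Gold 2.9980, Blue 13.2724.
Lower quotas: Silver 10, Red 4, Gold 2, Blue 13 (sum 29, leaving 2 seats).
Remainders in descending order: Gold 0.9980, Red 0.4681, Blue 0.2724, Silver 0.2615.
Largest remainders: Gold, Red receive the extra seats.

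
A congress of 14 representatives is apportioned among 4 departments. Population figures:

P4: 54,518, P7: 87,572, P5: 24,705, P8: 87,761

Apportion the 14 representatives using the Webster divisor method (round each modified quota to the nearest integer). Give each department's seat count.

P4: 3, P7: 5, P5: 1, P8: 5

Standard divisor 254556/14 ≈ 18182.571; standard quotas: P4 2.998, P7 4.816, P5 1.359, P8 4.827.
Rounding to the nearest integer gives P4 3, P7 5, P5 1, P8 5 — total 14, matching the house size, so no adjustment is needed.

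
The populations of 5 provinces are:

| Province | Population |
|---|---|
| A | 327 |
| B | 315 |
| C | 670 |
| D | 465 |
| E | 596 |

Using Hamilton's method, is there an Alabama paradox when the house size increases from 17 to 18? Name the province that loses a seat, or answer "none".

At 17 seats: A 3, B 2, C 5, D 3, E 4.
At 18 seats: A 2, B 2, C 5, D 4, E 5.
A drops from 3 to 2.

A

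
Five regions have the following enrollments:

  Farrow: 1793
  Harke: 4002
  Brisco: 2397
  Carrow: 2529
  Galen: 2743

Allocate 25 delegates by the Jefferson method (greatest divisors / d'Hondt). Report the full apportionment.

Farrow 3; Harke 8; Brisco 4; Carrow 5; Galen 5

Standard divisor 13464/25 ≈ 538.56; standard quotas: Farrow 3.329, Harke 7.431, Brisco 4.451, Carrow 4.696, Galen 5.093.
Rounding down gives 3, 7, 4, 4, 5 = 23 seats, so the divisor must be adjusted.
With modified divisor 490: modified quotas Farrow 3.659, Harke 8.167, Brisco 4.892, Carrow 5.161, Galen 5.598.
Rounding down: Farrow 3, Harke 8, Brisco 4, Carrow 5, Galen 5 (total 25).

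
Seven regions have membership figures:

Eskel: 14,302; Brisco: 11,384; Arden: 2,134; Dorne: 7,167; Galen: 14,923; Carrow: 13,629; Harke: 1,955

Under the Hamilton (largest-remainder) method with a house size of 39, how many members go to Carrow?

8

The standard divisor is 65494/39 ≈ 1679.333.
Standard quotas: Eskel 8.5165, Brisco 6.7789, Arden 1.2707, Dorne 4.2678, Galen 8.8863, Carrow 8.1157, Harke 1.1642.
Lower quotas: Eskel 8, Brisco 6, Arden 1, Dorne 4, Galen 8, Carrow 8, Harke 1 (sum 36, leaving 3 seats).
Remainders in descending order: Galen 0.8863, Brisco 0.7789, Eskel 0.5165, Arden 0.2707, Dorne 0.2678, Harke 0.1642, Carrow 0.1157.
Largest remainders: Galen, Brisco, Eskel receive the extra seats.
Carrow receives 8.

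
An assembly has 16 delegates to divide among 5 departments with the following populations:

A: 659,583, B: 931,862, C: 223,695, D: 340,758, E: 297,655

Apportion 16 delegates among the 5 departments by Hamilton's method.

A=4; B=6; C=2; D=2; E=2

Total 2453553; standard divisor 2453553/16 ≈ 153347.062.
Standard quotas: A 4.3012, B 6.0768, C 1.4587, D 2.2221, E 1.9411.
Lower quotas: A 4, B 6, C 1, D 2, E 1 (sum 14, leaving 2 seats).
Remainders in descending order: E 0.9411, C 0.4587, A 0.3012, D 0.2221, B 0.0768.
Largest remainders: E, C receive the extra seats.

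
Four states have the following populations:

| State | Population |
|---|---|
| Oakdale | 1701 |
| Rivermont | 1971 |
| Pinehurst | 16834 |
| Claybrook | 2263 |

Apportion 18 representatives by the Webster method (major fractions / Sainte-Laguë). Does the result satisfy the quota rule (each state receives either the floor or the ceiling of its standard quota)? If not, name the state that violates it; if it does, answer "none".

Standard quotas: Oakdale 1.345, Rivermont 1.558, Pinehurst 13.308, Claybrook 1.789.
Webster allocation: Oakdale 1, Rivermont 2, Pinehurst 13, Claybrook 2.
Every allocation lies between the lower and upper quota.

none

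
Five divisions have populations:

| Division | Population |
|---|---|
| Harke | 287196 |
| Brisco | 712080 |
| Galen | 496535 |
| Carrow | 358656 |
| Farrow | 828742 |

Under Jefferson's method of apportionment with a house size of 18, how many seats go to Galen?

3

Standard divisor 2683209/18 ≈ 149067.167; standard quotas: Harke 1.927, Brisco 4.777, Galen 3.331, Carrow 2.406, Farrow 5.560.
Rounding down gives 1, 4, 3, 2, 5 = 15 seats, so the divisor must be adjusted.
With modified divisor 131100: modified quotas Harke 2.191, Brisco 5.432, Galen 3.787, Carrow 2.736, Farrow 6.321.
Rounding down: Harke 2, Brisco 5, Galen 3, Carrow 2, Farrow 6 (total 18).
Galen receives 3.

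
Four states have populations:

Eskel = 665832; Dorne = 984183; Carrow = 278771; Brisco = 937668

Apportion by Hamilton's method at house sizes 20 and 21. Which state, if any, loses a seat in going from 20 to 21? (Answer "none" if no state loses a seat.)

At 20 seats: Eskel 5, Dorne 7, Carrow 2, Brisco 6.
At 21 seats: Eskel 5, Dorne 7, Carrow 2, Brisco 7.
No state's allocation decreased.

none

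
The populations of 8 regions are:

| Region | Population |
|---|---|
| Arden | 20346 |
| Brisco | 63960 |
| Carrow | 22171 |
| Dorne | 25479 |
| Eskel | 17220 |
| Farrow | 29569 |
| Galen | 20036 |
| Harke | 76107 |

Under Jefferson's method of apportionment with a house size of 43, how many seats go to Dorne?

4

Standard divisor 274888/43 ≈ 6392.744; standard quotas: Arden 3.183, Brisco 10.005, Carrow 3.468, Dorne 3.986, Eskel 2.694, Farrow 4.625, Galen 3.134, Harke 11.905.
Rounding down gives 3, 10, 3, 3, 2, 4, 3, 11 = 39 seats, so the divisor must be adjusted.
With modified divisor 5830: modified quotas Arden 3.490, Brisco 10.971, Carrow 3.803, Dorne 4.370, Eskel 2.954, Farrow 5.072, Galen 3.437, Harke 13.054.
Rounding down: Arden 3, Brisco 10, Carrow 3, Dorne 4, Eskel 2, Farrow 5, Galen 3, Harke 13 (total 43).
Dorne receives 4.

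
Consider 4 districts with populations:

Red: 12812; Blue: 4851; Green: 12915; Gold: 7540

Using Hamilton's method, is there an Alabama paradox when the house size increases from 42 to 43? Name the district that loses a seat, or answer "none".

At 42 seats: Red 14, Blue 6, Green 14, Gold 8.
At 43 seats: Red 14, Blue 5, Green 15, Gold 9.
Blue drops from 6 to 5.

Blue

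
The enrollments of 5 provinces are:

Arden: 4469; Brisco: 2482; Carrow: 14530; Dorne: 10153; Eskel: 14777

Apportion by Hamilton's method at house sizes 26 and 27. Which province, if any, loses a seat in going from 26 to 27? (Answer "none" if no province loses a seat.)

none

At 26 seats: Arden 3, Brisco 1, Carrow 8, Dorne 6, Eskel 8.
At 27 seats: Arden 3, Brisco 1, Carrow 8, Dorne 6, Eskel 9.
No province's allocation decreased.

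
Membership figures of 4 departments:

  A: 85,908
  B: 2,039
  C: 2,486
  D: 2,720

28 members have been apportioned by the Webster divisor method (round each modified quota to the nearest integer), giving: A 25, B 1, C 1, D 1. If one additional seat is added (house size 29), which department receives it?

A

Priority for the next seat is population ÷ (current seats + 0.5).
Priorities: A 3368.941, B 1359.333, C 1657.333, D 1813.333.
Highest priority: A.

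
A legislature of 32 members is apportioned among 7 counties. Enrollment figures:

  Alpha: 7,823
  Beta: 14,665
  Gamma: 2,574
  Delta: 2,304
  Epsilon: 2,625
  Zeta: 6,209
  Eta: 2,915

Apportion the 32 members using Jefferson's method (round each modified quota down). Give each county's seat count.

Alpha 6, Beta 13, Gamma 2, Delta 2, Epsilon 2, Zeta 5, Eta 2

Standard divisor 39115/32 ≈ 1222.344; standard quotas: Alpha 6.400, Beta 11.997, Gamma 2.106, Delta 1.885, Epsilon 2.148, Zeta 5.080, Eta 2.385.
Rounding down gives 6, 11, 2, 1, 2, 5, 2 = 29 seats, so the divisor must be adjusted.
With modified divisor 1123: modified quotas Alpha 6.966, Beta 13.059, Gamma 2.292, Delta 2.052, Epsilon 2.337, Zeta 5.529, Eta 2.596.
Rounding down: Alpha 6, Beta 13, Gamma 2, Delta 2, Epsilon 2, Zeta 5, Eta 2 (total 32).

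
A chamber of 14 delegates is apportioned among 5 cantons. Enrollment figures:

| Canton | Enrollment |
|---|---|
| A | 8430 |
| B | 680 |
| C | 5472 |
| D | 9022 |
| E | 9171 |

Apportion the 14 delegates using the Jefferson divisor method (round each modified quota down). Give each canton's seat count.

A: 4; B: 0; C: 2; D: 4; E: 4

Standard divisor 32775/14 ≈ 2341.071; standard quotas: A 3.601, B 0.290, C 2.337, D 3.854, E 3.917.
Rounding down gives 3, 0, 2, 3, 3 = 11 seats, so the divisor must be adjusted.
With modified divisor 2000: modified quotas A 4.215, B 0.340, C 2.736, D 4.511, E 4.585.
Rounding down: A 4, B 0, C 2, D 4, E 4 (total 14).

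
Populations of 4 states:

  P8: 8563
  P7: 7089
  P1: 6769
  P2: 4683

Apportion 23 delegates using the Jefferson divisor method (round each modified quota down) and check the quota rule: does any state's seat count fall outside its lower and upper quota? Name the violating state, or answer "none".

Standard quotas: P8 7.266, P7 6.016, P1 5.744, P2 3.974.
Jefferson allocation: P8 7, P7 6, P1 6, P2 4.
Every allocation lies between the lower and upper quota.

none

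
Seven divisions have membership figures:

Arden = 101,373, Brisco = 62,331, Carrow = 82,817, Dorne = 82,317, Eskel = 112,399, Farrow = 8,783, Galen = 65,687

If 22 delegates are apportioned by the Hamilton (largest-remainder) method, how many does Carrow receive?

4

The standard divisor is 515707/22 ≈ 23441.227.
Standard quotas: Arden 4.3246, Brisco 2.6590, Carrow 3.5330, Dorne 3.5116, Eskel 4.7949, Farrow 0.3747, Galen 2.8022.
Lower quotas: Arden 4, Brisco 2, Carrow 3, Dorne 3, Eskel 4, Farrow 0, Galen 2 (sum 18, leaving 4 seats).
Remainders in descending order: Galen 0.8022, Eskel 0.7949, Brisco 0.6590, Carrow 0.5330, Dorne 0.5116, Farrow 0.3747, Arden 0.3246.
The surplus seats go to Galen, Eskel, Brisco, Carrow.
Carrow receives 4.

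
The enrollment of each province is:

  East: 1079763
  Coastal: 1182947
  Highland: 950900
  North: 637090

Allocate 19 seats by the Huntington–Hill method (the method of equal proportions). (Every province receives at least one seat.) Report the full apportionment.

East: 5, Coastal: 6, Highland: 5, North: 3

With divisor 204882: modified quotas East 5.270, Coastal 5.774, Highland 4.641, North 3.110.
Geometric-mean thresholds: East √(5·6)=5.477, Coastal √(5·6)=5.477, Highland √(4·5)=4.472, North √(3·4)=3.464.
Each quota rounded against its threshold gives East 5, Coastal 6, Highland 5, North 3 (total 19).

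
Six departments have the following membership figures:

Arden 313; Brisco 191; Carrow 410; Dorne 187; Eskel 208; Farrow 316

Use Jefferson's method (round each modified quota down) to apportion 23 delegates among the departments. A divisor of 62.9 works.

Arden 4; Brisco 3; Carrow 6; Dorne 2; Eskel 3; Farrow 5

With modified divisor 62.9: modified quotas Arden 4.976, Brisco 3.037, Carrow 6.518, Dorne 2.973, Eskel 3.307, Farrow 5.024.
Rounding down: Arden 4, Brisco 3, Carrow 6, Dorne 2, Eskel 3, Farrow 5 (total 23).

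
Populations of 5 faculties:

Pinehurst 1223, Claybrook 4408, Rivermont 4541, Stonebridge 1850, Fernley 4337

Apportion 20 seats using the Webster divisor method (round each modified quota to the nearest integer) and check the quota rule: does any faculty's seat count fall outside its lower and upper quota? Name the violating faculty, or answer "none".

Standard quotas: Pinehurst 1.495, Claybrook 5.389, Rivermont 5.552, Stonebridge 2.262, Fernley 5.302.
Webster allocation: Pinehurst 2, Claybrook 5, Rivermont 6, Stonebridge 2, Fernley 5.
Every allocation lies between the lower and upper quota.

none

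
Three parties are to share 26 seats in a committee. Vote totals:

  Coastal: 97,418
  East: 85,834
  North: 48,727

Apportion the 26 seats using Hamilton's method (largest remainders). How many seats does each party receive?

Total 231979; standard divisor 231979/26 ≈ 8922.269.
Standard quotas: Coastal 10.9185, East 9.6202, North 5.4613.
Lower quotas: Coastal 10, East 9, North 5 (sum 24, leaving 2 seats).
Remainders in descending order: Coastal 0.9185, East 0.6202, North 0.4613.
Largest remainders: Coastal, East receive the extra seats.

Coastal: 11, East: 10, North: 5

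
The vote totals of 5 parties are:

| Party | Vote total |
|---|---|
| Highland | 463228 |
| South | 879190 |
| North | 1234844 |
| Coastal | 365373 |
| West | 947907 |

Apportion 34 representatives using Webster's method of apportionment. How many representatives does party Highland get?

4

Standard divisor 3890542/34 ≈ 114427.706; standard quotas: Highland 4.048, South 7.683, North 10.791, Coastal 3.193, West 8.284.
Rounding to the nearest integer gives Highland 4, South 8, North 11, Coastal 3, West 8 — total 34, matching the house size, so no adjustment is needed.
Highland receives 4.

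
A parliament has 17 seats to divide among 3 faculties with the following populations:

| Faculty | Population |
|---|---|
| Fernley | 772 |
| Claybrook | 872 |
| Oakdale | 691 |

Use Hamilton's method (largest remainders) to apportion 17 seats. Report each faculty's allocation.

Fernley 6; Claybrook 6; Oakdale 5

The standard divisor is 2335/17 ≈ 137.353.
Standard quotas: Fernley 5.621, Claybrook 6.349, Oakdale 5.031.
Lower quotas: Fernley 5, Claybrook 6, Oakdale 5 (sum 16, leaving 1 seat).
Remainders in descending order: Fernley 0.621, Claybrook 0.349, Oakdale 0.031.
The surplus seat goes to Fernley.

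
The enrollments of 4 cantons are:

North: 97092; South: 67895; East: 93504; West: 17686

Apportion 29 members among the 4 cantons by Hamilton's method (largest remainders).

Total 276177; standard divisor 276177/29 ≈ 9523.345.
Standard quotas: North 10.1952, South 7.1293, East 9.8184, West 1.8571.
Lower quotas: North 10, South 7, East 9, West 1 (sum 27, leaving 2 seats).
Remainders in descending order: West 0.8571, East 0.8184, North 0.1952, South 0.1293.
The surplus seats go to West, East.

North=10; South=7; East=10; West=2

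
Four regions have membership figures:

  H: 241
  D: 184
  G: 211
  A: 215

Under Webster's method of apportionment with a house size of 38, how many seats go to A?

10

Standard divisor 851/38 ≈ 22.395; standard quotas: H 10.761, D 8.216, G 9.422, A 9.600.
Rounding to the nearest integer gives H 11, D 8, G 9, A 10 — total 38, matching the house size, so no adjustment is needed.
A receives 10.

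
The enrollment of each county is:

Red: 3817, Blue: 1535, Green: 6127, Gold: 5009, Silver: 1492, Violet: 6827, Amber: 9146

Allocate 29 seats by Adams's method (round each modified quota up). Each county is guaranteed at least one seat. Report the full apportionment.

Standard divisor 33953/29 ≈ 1170.793; standard quotas: Red 3.260, Blue 1.311, Green 5.233, Gold 4.278, Silver 1.274, Violet 5.831, Amber 7.812.
Rounding up gives 4, 2, 6, 5, 2, 6, 8 = 33 seats, so the divisor must be adjusted.
With modified divisor 1340: modified quotas Red 2.849, Blue 1.146, Green 4.572, Gold 3.738, Silver 1.113, Violet 5.095, Amber 6.825.
Rounding up: Red 3, Blue 2, Green 5, Gold 4, Silver 2, Violet 6, Amber 7 (total 29).

Red=3, Blue=2, Green=5, Gold=4, Silver=2, Violet=6, Amber=7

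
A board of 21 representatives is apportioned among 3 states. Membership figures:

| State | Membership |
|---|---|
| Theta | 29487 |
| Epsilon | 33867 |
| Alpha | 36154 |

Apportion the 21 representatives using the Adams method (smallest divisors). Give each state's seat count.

Theta 6, Epsilon 7, Alpha 8

Standard divisor 99508/21 ≈ 4738.476; standard quotas: Theta 6.223, Epsilon 7.147, Alpha 7.630.
Rounding up gives 7, 8, 8 = 23 seats, so the divisor must be adjusted.
With modified divisor 5000: modified quotas Theta 5.897, Epsilon 6.773, Alpha 7.231.
Rounding up: Theta 6, Epsilon 7, Alpha 8 (total 21).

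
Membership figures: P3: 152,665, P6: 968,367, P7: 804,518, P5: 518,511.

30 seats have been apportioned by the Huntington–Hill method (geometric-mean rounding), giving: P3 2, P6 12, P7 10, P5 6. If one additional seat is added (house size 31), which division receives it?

P5

Priority for the next seat is population ÷ (√(s·(s+1))).
Priorities: P3 62325.225, P6 77531.410, P7 76707.782, P5 80007.984.
Highest priority: P5.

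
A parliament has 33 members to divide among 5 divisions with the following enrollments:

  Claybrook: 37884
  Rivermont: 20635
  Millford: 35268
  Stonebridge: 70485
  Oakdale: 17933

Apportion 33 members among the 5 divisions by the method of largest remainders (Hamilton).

The standard divisor is 182205/33 ≈ 5521.364.
Standard quotas: Claybrook 6.8613, Rivermont 3.7373, Millford 6.3876, Stonebridge 12.7659, Oakdale 3.2479.
Lower quotas: Claybrook 6, Rivermont 3, Millford 6, Stonebridge 12, Oakdale 3 (sum 30, leaving 3 seats).
Remainders in descending order: Claybrook 0.8613, Stonebridge 0.7659, Rivermont 0.7373, Millford 0.3876, Oakdale 0.2479.
The surplus seats go to Claybrook, Stonebridge, Rivermont.

Claybrook 7, Rivermont 4, Millford 6, Stonebridge 13, Oakdale 3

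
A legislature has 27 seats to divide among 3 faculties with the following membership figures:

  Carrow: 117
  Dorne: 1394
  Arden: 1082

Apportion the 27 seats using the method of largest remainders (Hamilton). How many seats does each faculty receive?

The standard divisor is 2593/27 ≈ 96.037.
Standard quotas: Carrow 1.218, Dorne 14.515, Arden 11.266.
Lower quotas: Carrow 1, Dorne 14, Arden 11 (sum 26, leaving 1 seat).
Remainders in descending order: Dorne 0.515, Arden 0.266, Carrow 0.218.
The surplus seat goes to Dorne.

Carrow: 1; Dorne: 15; Arden: 11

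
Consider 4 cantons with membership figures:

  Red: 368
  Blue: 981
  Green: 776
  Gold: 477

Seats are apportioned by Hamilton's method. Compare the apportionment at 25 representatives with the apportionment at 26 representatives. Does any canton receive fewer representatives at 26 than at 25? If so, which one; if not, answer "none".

At 25 seats: Red 4, Blue 9, Green 7, Gold 5.
At 26 seats: Red 3, Blue 10, Green 8, Gold 5.
Red drops from 4 to 3.

Red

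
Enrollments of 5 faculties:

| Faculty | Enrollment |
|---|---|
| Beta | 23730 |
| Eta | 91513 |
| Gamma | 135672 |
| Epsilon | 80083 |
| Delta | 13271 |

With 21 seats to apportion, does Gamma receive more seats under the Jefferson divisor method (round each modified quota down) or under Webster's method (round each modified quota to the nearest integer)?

Jefferson

Jefferson: Beta 1, Eta 6, Gamma 9, Epsilon 5, Delta 0.
Webster: Beta 1, Eta 6, Gamma 8, Epsilon 5, Delta 1.
Gamma gets 9 under Jefferson and 8 under Webster.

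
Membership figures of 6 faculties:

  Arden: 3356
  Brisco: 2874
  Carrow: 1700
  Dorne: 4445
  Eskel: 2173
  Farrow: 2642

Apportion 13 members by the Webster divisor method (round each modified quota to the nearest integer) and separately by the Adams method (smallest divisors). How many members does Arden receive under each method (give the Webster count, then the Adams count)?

3 and 2

Webster: Arden 3, Brisco 2, Carrow 1, Dorne 3, Eskel 2, Farrow 2.
Adams: Arden 2, Brisco 2, Carrow 2, Dorne 3, Eskel 2, Farrow 2.
Arden gets 3 under Webster and 2 under Adams.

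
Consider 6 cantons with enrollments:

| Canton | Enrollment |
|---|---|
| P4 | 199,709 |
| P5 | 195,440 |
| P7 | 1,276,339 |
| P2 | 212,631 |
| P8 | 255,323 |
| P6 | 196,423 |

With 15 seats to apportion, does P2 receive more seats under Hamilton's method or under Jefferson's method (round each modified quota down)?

Hamilton

Hamilton: P4 1, P5 1, P7 8, P2 2, P8 2, P6 1.
Jefferson: P4 1, P5 1, P7 9, P2 1, P8 2, P6 1.
P2 gets 2 under Hamilton and 1 under Jefferson.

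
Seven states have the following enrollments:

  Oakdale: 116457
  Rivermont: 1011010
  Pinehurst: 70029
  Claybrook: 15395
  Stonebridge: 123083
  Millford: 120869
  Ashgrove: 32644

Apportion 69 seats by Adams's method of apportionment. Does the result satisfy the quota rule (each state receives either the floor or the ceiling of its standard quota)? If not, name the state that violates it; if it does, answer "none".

Rivermont

Standard quotas: Oakdale 5.395, Rivermont 46.835, Pinehurst 3.244, Claybrook 0.713, Stonebridge 5.702, Millford 5.599, Ashgrove 1.512.
Adams allocation: Oakdale 6, Rivermont 44, Pinehurst 4, Claybrook 1, Stonebridge 6, Millford 6, Ashgrove 2.
Rivermont has quota 46.835 (lower 46, upper 47) but receives 44 — outside the quota interval.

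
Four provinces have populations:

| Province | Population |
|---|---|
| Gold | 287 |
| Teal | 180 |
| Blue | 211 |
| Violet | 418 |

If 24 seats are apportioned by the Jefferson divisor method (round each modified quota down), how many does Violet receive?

Standard divisor 1096/24 ≈ 45.667; standard quotas: Gold 6.285, Teal 3.942, Blue 4.620, Violet 9.153.
Rounding down gives 6, 3, 4, 9 = 22 seats, so the divisor must be adjusted.
With modified divisor 42: modified quotas Gold 6.833, Teal 4.286, Blue 5.024, Violet 9.952.
Rounding down: Gold 6, Teal 4, Blue 5, Violet 9 (total 24).
Violet receives 9.

9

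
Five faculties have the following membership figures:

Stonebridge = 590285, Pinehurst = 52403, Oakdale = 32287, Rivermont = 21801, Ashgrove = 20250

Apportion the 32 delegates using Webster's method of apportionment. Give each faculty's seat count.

Stonebridge 27, Pinehurst 2, Oakdale 1, Rivermont 1, Ashgrove 1

Standard divisor 717026/32 ≈ 22407.062; standard quotas: Stonebridge 26.344, Pinehurst 2.339, Oakdale 1.441, Rivermont 0.973, Ashgrove 0.904.
Rounding to the nearest integer gives 26, 2, 1, 1, 1 = 31 seats, so the divisor must be adjusted.
With modified divisor 21900: modified quotas Stonebridge 26.954, Pinehurst 2.393, Oakdale 1.474, Rivermont 0.995, Ashgrove 0.925.
Rounding to the nearest integer: Stonebridge 27, Pinehurst 2, Oakdale 1, Rivermont 1, Ashgrove 1 (total 32).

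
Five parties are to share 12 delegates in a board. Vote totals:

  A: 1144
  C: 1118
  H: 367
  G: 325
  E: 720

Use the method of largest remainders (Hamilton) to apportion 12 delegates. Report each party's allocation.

The standard divisor is 3674/12 ≈ 306.167.
Standard quotas: A 3.737, C 3.652, H 1.199, G 1.062, E 2.352.
Lower quotas: A 3, C 3, H 1, G 1, E 2 (sum 10, leaving 2 seats).
Remainders in descending order: A 0.737, C 0.652, E 0.352, H 0.199, G 0.062.
Largest remainders: A, C receive the extra seats.

A 4, C 4, H 1, G 1, E 2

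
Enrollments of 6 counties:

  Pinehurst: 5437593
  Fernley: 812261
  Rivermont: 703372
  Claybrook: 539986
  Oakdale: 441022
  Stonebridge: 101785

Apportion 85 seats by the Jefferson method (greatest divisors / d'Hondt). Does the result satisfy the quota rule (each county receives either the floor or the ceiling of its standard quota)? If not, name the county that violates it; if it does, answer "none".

Pinehurst

Standard quotas: Pinehurst 57.515, Fernley 8.592, Rivermont 7.440, Claybrook 5.712, Oakdale 4.665, Stonebridge 1.077.
Jefferson allocation: Pinehurst 60, Fernley 8, Rivermont 7, Claybrook 5, Oakdale 4, Stonebridge 1.
Pinehurst has quota 57.515 (lower 57, upper 58) but receives 60 — outside the quota interval.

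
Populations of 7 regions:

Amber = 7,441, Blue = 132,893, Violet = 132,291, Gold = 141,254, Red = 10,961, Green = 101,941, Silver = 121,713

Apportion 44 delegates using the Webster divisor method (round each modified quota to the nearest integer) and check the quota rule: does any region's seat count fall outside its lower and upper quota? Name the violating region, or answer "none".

none

Standard quotas: Amber 0.505, Blue 9.017, Violet 8.976, Gold 9.584, Red 0.744, Green 6.917, Silver 8.258.
Webster allocation: Amber 1, Blue 9, Violet 9, Gold 9, Red 1, Green 7, Silver 8.
Every allocation lies between the lower and upper quota.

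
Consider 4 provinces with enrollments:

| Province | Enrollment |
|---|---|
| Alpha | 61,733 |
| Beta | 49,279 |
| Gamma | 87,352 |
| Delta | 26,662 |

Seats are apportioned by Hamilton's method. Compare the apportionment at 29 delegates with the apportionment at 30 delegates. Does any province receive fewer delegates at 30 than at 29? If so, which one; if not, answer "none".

At 29 seats: Alpha 8, Beta 6, Gamma 11, Delta 4.
At 30 seats: Alpha 8, Beta 7, Gamma 12, Delta 3.
Delta drops from 4 to 3.

Delta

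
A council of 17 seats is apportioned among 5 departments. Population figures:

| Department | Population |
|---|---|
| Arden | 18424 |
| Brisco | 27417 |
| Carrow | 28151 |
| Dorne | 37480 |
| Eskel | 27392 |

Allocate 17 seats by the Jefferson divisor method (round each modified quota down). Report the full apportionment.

Arden 2, Brisco 3, Carrow 4, Dorne 5, Eskel 3

Standard divisor 138864/17 ≈ 8168.471; standard quotas: Arden 2.256, Brisco 3.356, Carrow 3.446, Dorne 4.588, Eskel 3.353.
Rounding down gives 2, 3, 3, 4, 3 = 15 seats, so the divisor must be adjusted.
With modified divisor 6900: modified quotas Arden 2.670, Brisco 3.973, Carrow 4.080, Dorne 5.432, Eskel 3.970.
Rounding down: Arden 2, Brisco 3, Carrow 4, Dorne 5, Eskel 3 (total 17).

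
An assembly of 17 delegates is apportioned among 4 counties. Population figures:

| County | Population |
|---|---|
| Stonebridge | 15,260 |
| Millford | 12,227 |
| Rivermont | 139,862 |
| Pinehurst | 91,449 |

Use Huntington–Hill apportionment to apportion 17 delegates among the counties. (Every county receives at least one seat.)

With divisor 15613: modified quotas Stonebridge 0.977, Millford 0.783, Rivermont 8.958, Pinehurst 5.857.
Geometric-mean thresholds: Stonebridge (min 1), Millford (min 1), Rivermont √(8·9)=8.485, Pinehurst √(5·6)=5.477.
Each quota rounded against its threshold gives Stonebridge 1, Millford 1, Rivermont 9, Pinehurst 6 (total 17).

Stonebridge 1; Millford 1; Rivermont 9; Pinehurst 6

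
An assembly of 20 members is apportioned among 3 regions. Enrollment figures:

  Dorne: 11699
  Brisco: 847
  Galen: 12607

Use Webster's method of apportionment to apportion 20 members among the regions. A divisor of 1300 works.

Dorne 9, Brisco 1, Galen 10

With modified divisor 1300: modified quotas Dorne 8.999, Brisco 0.652, Galen 9.698.
Rounding to the nearest integer: Dorne 9, Brisco 1, Galen 10 (total 20).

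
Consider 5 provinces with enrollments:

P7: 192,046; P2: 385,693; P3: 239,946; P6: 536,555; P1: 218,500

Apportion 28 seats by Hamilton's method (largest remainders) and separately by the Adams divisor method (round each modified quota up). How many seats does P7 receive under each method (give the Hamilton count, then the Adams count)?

3 and 4

Hamilton: P7 3, P2 7, P3 4, P6 10, P1 4.
Adams: P7 4, P2 7, P3 4, P6 9, P1 4.
P7 gets 3 under Hamilton and 4 under Adams.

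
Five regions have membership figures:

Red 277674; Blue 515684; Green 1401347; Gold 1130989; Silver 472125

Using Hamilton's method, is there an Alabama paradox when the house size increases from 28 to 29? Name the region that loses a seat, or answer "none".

Silver

At 28 seats: Red 2, Blue 4, Green 10, Gold 8, Silver 4.
At 29 seats: Red 2, Blue 4, Green 11, Gold 9, Silver 3.
Silver drops from 4 to 3.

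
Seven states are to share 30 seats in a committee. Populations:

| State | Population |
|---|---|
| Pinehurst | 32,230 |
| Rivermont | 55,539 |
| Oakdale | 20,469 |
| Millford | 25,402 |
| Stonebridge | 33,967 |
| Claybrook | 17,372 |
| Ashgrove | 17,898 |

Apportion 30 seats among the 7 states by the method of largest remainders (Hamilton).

Pinehurst: 5, Rivermont: 8, Oakdale: 3, Millford: 4, Stonebridge: 5, Claybrook: 2, Ashgrove: 3

Total 202877; standard divisor 202877/30 ≈ 6762.567.
Standard quotas: Pinehurst 4.7659, Rivermont 8.2127, Oakdale 3.0268, Millford 3.7563, Stonebridge 5.0228, Claybrook 2.5688, Ashgrove 2.6466.
Lower quotas: Pinehurst 4, Rivermont 8, Oakdale 3, Millford 3, Stonebridge 5, Claybrook 2, Ashgrove 2 (sum 27, leaving 3 seats).
Remainders in descending order: Pinehurst 0.7659, Millford 0.7563, Ashgrove 0.6466, Claybrook 0.5688, Rivermont 0.2127, Oakdale 0.0268, Stonebridge 0.0228.
Largest remainders: Pinehurst, Millford, Ashgrove receive the extra seats.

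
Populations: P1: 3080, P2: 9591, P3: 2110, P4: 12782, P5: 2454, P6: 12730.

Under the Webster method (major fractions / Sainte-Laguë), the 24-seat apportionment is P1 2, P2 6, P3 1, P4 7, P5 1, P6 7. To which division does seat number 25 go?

P4

Priority for the next seat is population ÷ (current seats + 0.5).
Priorities: P1 1232.000, P2 1475.538, P3 1406.667, P4 1704.267, P5 1636.000, P6 1697.333.
Highest priority: P4.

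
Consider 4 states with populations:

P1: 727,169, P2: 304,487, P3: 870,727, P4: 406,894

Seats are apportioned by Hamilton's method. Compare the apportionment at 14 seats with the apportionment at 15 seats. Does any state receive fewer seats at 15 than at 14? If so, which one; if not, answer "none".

At 14 seats: P1 4, P2 2, P3 5, P4 3.
At 15 seats: P1 5, P2 2, P3 6, P4 2.
P4 drops from 3 to 2.

P4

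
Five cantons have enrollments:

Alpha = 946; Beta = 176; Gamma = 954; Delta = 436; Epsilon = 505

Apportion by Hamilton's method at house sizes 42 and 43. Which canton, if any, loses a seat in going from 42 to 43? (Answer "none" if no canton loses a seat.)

At 42 seats: Alpha 13, Beta 3, Gamma 13, Delta 6, Epsilon 7.
At 43 seats: Alpha 13, Beta 3, Gamma 14, Delta 6, Epsilon 7.
No canton's allocation decreased.

none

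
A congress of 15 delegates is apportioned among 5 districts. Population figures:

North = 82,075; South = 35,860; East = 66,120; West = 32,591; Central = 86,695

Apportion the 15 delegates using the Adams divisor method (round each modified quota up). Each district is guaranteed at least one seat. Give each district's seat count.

Standard divisor 303341/15 ≈ 20222.733; standard quotas: North 4.059, South 1.773, East 3.270, West 1.612, Central 4.287.
Rounding up gives 5, 2, 4, 2, 5 = 18 seats, so the divisor must be adjusted.
With modified divisor 24700: modified quotas North 3.323, South 1.452, East 2.677, West 1.319, Central 3.510.
Rounding up: North 4, South 2, East 3, West 2, Central 4 (total 15).

North 4, South 2, East 3, West 2, Central 4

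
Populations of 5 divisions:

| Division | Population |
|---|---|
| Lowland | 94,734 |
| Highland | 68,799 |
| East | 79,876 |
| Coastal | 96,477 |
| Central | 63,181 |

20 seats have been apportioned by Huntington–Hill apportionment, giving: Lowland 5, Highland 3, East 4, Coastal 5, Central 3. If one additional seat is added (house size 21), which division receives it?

Priority for the next seat is population ÷ (√(s·(s+1))).
Priorities: Lowland 17295.983, Highland 19860.561, East 17860.817, Coastal 17614.210, Central 18238.784.
Highest priority: Highland.

Highland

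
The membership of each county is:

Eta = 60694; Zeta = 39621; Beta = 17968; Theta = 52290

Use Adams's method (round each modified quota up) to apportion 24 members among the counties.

Eta: 8; Zeta: 6; Beta: 3; Theta: 7

Standard divisor 170573/24 ≈ 7107.208; standard quotas: Eta 8.540, Zeta 5.575, Beta 2.528, Theta 7.357.
Rounding up gives 9, 6, 3, 8 = 26 seats, so the divisor must be adjusted.
With modified divisor 7800: modified quotas Eta 7.781, Zeta 5.080, Beta 2.304, Theta 6.704.
Rounding up: Eta 8, Zeta 6, Beta 3, Theta 7 (total 24).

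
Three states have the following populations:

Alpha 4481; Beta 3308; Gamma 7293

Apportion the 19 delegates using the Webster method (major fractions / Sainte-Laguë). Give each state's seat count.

Standard divisor 15082/19 ≈ 793.789; standard quotas: Alpha 5.645, Beta 4.167, Gamma 9.188.
Rounding to the nearest integer gives Alpha 6, Beta 4, Gamma 9 — total 19, matching the house size, so no adjustment is needed.

Alpha: 6, Beta: 4, Gamma: 9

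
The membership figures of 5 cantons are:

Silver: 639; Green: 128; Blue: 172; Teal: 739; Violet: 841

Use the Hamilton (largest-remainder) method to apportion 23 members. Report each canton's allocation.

Silver 6; Green 1; Blue 1; Teal 7; Violet 8

Total 2519; standard divisor 2519/23 ≈ 109.522.
Standard quotas: Silver 5.834, Green 1.169, Blue 1.570, Teal 6.748, Violet 7.679.
Lower quotas: Silver 5, Green 1, Blue 1, Teal 6, Violet 7 (sum 20, leaving 3 seats).
Remainders in descending order: Silver 0.834, Teal 0.748, Violet 0.679, Blue 0.570, Green 0.169.
Largest remainders: Silver, Teal, Violet receive the extra seats.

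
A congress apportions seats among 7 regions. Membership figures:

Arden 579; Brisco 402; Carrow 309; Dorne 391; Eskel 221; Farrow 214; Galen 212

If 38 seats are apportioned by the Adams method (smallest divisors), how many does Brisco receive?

6

Standard divisor 2328/38 ≈ 61.263; standard quotas: Arden 9.451, Brisco 6.562, Carrow 5.044, Dorne 6.382, Eskel 3.607, Farrow 3.493, Galen 3.460.
Rounding up gives 10, 7, 6, 7, 4, 4, 4 = 42 seats, so the divisor must be adjusted.
With modified divisor 70: modified quotas Arden 8.271, Brisco 5.743, Carrow 4.414, Dorne 5.586, Eskel 3.157, Farrow 3.057, Galen 3.029.
Rounding up: Arden 9, Brisco 6, Carrow 5, Dorne 6, Eskel 4, Farrow 4, Galen 4 (total 38).
Brisco receives 6.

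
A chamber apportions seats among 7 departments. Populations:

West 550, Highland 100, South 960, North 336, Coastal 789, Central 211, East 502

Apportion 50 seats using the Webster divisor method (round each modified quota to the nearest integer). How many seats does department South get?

Standard divisor 3448/50 ≈ 68.96; standard quotas: West 7.976, Highland 1.450, South 13.921, North 4.872, Coastal 11.441, Central 3.060, East 7.280.
Rounding to the nearest integer gives 8, 1, 14, 5, 11, 3, 7 = 49 seats, so the divisor must be adjusted.
With modified divisor 68: modified quotas West 8.088, Highland 1.471, South 14.118, North 4.941, Coastal 11.603, Central 3.103, East 7.382.
Rounding to the nearest integer: West 8, Highland 1, South 14, North 5, Coastal 12, Central 3, East 7 (total 50).
South receives 14.

14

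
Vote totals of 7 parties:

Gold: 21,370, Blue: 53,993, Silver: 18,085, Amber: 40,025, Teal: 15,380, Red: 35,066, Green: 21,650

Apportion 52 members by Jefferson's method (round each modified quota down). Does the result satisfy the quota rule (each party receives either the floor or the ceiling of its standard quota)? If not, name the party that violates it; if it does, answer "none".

Standard quotas: Gold 5.406, Blue 13.658, Silver 4.575, Amber 10.125, Teal 3.890, Red 8.870, Green 5.477.
Jefferson allocation: Gold 5, Blue 14, Silver 4, Amber 11, Teal 4, Red 9, Green 5.
Every allocation lies between the lower and upper quota.

none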